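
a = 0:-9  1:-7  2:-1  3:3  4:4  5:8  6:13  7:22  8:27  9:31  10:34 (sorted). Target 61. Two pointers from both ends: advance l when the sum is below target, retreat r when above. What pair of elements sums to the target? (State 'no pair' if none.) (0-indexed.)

(27, 34)

l=0 r=10: -9+34=25 <61, l++
l=1 r=10: -7+34=27 <61, l++
l=2 r=10: -1+34=33 <61, l++
l=3 r=10: 3+34=37 <61, l++
l=4 r=10: 4+34=38 <61, l++
l=5 r=10: 8+34=42 <61, l++
l=6 r=10: 13+34=47 <61, l++
l=7 r=10: 22+34=56 <61, l++
l=8 r=10: 27+34=61, found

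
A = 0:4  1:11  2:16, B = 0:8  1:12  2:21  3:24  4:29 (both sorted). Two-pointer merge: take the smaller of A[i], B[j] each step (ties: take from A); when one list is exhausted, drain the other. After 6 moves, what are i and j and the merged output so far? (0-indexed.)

[i=0,j=0] A[i]=4<=B[j]=8 take 4 → i++
[i=1,j=0] A[i]=11>B[j]=8 take 8 → j++
[i=1,j=1] A[i]=11<=B[j]=12 take 11 → i++
[i=2,j=1] A[i]=16>B[j]=12 take 12 → j++
[i=2,j=2] A[i]=16<=B[j]=21 take 16 → i++
[i=3,j=2] A done, take B[j]=21 → j++

i=3, j=3, merged so far=[4, 8, 11, 12, 16, 21]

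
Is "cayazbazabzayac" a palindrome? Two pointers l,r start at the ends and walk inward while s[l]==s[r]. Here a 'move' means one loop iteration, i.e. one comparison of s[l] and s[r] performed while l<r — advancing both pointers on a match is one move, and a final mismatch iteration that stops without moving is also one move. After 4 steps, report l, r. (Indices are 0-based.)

l=4, r=10

l=0 r=14: 'c'=='c', l++,r--
l=1 r=13: 'a'=='a', l++,r--
l=2 r=12: 'y'=='y', l++,r--
l=3 r=11: 'a'=='a', l++,r--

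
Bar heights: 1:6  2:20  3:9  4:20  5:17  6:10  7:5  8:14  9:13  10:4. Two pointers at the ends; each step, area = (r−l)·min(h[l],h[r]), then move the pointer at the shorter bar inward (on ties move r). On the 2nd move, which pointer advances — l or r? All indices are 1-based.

l=1 r=10: min(6,4)*9=36 best=36 *, r--
l=1 r=9: min(6,13)*8=48 best=48 *, l++

l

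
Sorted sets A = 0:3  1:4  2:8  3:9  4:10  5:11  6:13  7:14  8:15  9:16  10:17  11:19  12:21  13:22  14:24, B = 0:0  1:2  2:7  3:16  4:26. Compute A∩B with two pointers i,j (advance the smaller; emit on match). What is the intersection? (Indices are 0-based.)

intersection = [16]

[i=0,j=0] 3>0 → j++
[i=0,j=1] 3>2 → j++
[i=0,j=2] 3<7 → i++
[i=1,j=2] 4<7 → i++
[i=2,j=2] 8>7 → j++
[i=2,j=3] 8<16 → i++
[i=3,j=3] 9<16 → i++
[i=4,j=3] 10<16 → i++
[i=5,j=3] 11<16 → i++
[i=6,j=3] 13<16 → i++
[i=7,j=3] 14<16 → i++
[i=8,j=3] 15<16 → i++
[i=9,j=3] 16==16 emit → i++,j++
[i=10,j=4] 17<26 → i++
[i=11,j=4] 19<26 → i++
[i=12,j=4] 21<26 → i++
[i=13,j=4] 22<26 → i++
[i=14,j=4] 24<26 → i++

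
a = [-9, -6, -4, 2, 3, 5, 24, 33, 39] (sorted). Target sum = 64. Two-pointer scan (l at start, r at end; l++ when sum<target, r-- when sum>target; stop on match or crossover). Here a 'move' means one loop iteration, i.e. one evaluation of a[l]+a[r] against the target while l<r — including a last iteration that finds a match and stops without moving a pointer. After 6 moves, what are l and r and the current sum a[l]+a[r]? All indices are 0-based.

l=6, r=8, sum=63

[0,8] -9+39=30 <64 → l++
[1,8] -6+39=33 <64 → l++
[2,8] -4+39=35 <64 → l++
[3,8] 2+39=41 <64 → l++
[4,8] 3+39=42 <64 → l++
[5,8] 5+39=44 <64 → l++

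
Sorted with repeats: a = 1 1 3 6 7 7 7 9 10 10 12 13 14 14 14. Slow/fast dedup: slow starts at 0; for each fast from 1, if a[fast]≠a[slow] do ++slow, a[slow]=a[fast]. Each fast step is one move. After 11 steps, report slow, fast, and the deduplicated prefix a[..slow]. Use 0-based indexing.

slow=7, fast=12, prefix=[1, 3, 6, 7, 9, 10, 12, 13]

slow=0 fast=1: a[fast]=1=a[slow] dup, fast++
slow=0 fast=2: a[fast]=3≠a[slow]=1 write a[1]=3, slow++,fast++
slow=1 fast=3: a[fast]=6≠a[slow]=3 write a[2]=6, slow++,fast++
slow=2 fast=4: a[fast]=7≠a[slow]=6 write a[3]=7, slow++,fast++
slow=3 fast=5: a[fast]=7=a[slow] dup, fast++
slow=3 fast=6: a[fast]=7=a[slow] dup, fast++
slow=3 fast=7: a[fast]=9≠a[slow]=7 write a[4]=9, slow++,fast++
slow=4 fast=8: a[fast]=10≠a[slow]=9 write a[5]=10, slow++,fast++
slow=5 fast=9: a[fast]=10=a[slow] dup, fast++
slow=5 fast=10: a[fast]=12≠a[slow]=10 write a[6]=12, slow++,fast++
slow=6 fast=11: a[fast]=13≠a[slow]=12 write a[7]=13, slow++,fast++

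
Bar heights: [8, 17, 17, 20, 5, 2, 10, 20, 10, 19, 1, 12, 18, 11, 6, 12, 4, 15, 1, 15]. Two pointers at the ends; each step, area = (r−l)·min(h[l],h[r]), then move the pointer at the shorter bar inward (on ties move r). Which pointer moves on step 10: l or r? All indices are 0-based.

[0,19] min(8,15)*19=152 best=152 * → l++
[1,19] min(17,15)*18=270 best=270 * → r--
[1,18] min(17,1)*17=17 best=270 → r--
[1,17] min(17,15)*16=240 best=270 → r--
[1,16] min(17,4)*15=60 best=270 → r--
[1,15] min(17,12)*14=168 best=270 → r--
[1,14] min(17,6)*13=78 best=270 → r--
[1,13] min(17,11)*12=132 best=270 → r--
[1,12] min(17,18)*11=187 best=270 → l++
[2,12] min(17,18)*10=170 best=270 → l++

l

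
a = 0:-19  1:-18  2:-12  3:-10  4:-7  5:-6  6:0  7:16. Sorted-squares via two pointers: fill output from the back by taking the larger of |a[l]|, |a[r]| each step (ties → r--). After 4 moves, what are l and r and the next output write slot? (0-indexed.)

l=3, r=6, next write slot=3

[0,7] |-19|>|16| out[7]=361 → l++
[1,7] |-18|>|16| out[6]=324 → l++
[2,7] |-12|<=|16| out[5]=256 → r--
[2,6] |-12|>|0| out[4]=144 → l++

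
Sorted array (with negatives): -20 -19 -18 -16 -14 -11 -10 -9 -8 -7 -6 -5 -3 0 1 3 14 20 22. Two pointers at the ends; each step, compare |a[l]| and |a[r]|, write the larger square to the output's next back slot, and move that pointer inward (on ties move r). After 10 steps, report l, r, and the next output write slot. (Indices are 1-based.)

l=1 r=19: |-20|<=|22| out[19]=484, r--
l=1 r=18: |-20|<=|20| out[18]=400, r--
l=1 r=17: |-20|>|14| out[17]=400, l++
l=2 r=17: |-19|>|14| out[16]=361, l++
l=3 r=17: |-18|>|14| out[15]=324, l++
l=4 r=17: |-16|>|14| out[14]=256, l++
l=5 r=17: |-14|<=|14| out[13]=196, r--
l=5 r=16: |-14|>|3| out[12]=196, l++
l=6 r=16: |-11|>|3| out[11]=121, l++
l=7 r=16: |-10|>|3| out[10]=100, l++

l=8, r=16, next write slot=9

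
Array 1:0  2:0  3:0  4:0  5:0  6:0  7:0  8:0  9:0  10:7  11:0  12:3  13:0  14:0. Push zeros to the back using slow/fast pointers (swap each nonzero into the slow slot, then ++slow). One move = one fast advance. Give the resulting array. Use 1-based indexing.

[7, 3, 0, 0, 0, 0, 0, 0, 0, 0, 0, 0, 0, 0]

slow=1 fast=1: a[fast]=0, fast++
slow=1 fast=2: a[fast]=0, fast++
slow=1 fast=3: a[fast]=0, fast++
slow=1 fast=4: a[fast]=0, fast++
slow=1 fast=5: a[fast]=0, fast++
slow=1 fast=6: a[fast]=0, fast++
slow=1 fast=7: a[fast]=0, fast++
slow=1 fast=8: a[fast]=0, fast++
slow=1 fast=9: a[fast]=0, fast++
slow=1 fast=10: a[fast]=7≠0 swap→a[1]=7, slow++,fast++
slow=2 fast=11: a[fast]=0, fast++
slow=2 fast=12: a[fast]=3≠0 swap→a[2]=3, slow++,fast++
slow=3 fast=13: a[fast]=0, fast++
slow=3 fast=14: a[fast]=0, fast++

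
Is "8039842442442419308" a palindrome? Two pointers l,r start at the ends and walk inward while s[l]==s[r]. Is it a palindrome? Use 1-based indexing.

l=1 r=19: '8'=='8', l++,r--
l=2 r=18: '0'=='0', l++,r--
l=3 r=17: '3'=='3', l++,r--
l=4 r=16: '9'=='9', l++,r--
l=5 r=15: '8'!='1', stop

not a palindrome (mismatch at 5,15)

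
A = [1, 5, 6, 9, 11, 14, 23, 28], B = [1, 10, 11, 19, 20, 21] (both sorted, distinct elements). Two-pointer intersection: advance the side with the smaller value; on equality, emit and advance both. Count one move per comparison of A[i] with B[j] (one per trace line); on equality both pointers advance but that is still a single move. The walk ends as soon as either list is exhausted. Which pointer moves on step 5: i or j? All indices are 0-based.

[i=0,j=0] 1==1 emit → i++,j++
[i=1,j=1] 5<10 → i++
[i=2,j=1] 6<10 → i++
[i=3,j=1] 9<10 → i++
[i=4,j=1] 11>10 → j++

j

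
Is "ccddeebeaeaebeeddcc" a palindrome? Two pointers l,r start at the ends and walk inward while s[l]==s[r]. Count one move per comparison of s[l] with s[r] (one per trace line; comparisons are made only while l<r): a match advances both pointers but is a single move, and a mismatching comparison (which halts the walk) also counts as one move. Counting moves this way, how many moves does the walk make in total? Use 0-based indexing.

9 moves

[0,18] 'c'=='c' → l++,r--
[1,17] 'c'=='c' → l++,r--
[2,16] 'd'=='d' → l++,r--
[3,15] 'd'=='d' → l++,r--
[4,14] 'e'=='e' → l++,r--
[5,13] 'e'=='e' → l++,r--
[6,12] 'b'=='b' → l++,r--
[7,11] 'e'=='e' → l++,r--
[8,10] 'a'=='a' → l++,r--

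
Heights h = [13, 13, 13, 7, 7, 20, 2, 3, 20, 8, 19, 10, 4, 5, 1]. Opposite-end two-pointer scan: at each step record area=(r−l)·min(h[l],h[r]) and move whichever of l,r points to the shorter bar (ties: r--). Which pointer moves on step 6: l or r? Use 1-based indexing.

[1,15] min(13,1)*14=14 best=14 * → r--
[1,14] min(13,5)*13=65 best=65 * → r--
[1,13] min(13,4)*12=48 best=65 → r--
[1,12] min(13,10)*11=110 best=110 * → r--
[1,11] min(13,19)*10=130 best=130 * → l++
[2,11] min(13,19)*9=117 best=130 → l++

l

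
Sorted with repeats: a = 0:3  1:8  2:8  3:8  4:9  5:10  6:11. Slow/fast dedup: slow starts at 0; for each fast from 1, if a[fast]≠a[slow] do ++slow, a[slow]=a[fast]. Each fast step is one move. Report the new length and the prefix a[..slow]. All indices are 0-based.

(s=0,f=1) a[fast]=8≠a[slow]=3 write a[1]=8 → slow++,fast++
(s=1,f=2) a[fast]=8=a[slow] dup → fast++
(s=1,f=3) a[fast]=8=a[slow] dup → fast++
(s=1,f=4) a[fast]=9≠a[slow]=8 write a[2]=9 → slow++,fast++
(s=2,f=5) a[fast]=10≠a[slow]=9 write a[3]=10 → slow++,fast++
(s=3,f=6) a[fast]=11≠a[slow]=10 write a[4]=11 → slow++,fast++

length 5; prefix = [3, 8, 9, 10, 11]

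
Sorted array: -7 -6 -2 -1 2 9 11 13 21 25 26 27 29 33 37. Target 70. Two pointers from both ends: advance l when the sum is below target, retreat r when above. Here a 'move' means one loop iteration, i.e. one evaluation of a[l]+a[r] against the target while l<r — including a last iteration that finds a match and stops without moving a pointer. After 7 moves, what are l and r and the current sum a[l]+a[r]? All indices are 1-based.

l=8, r=15, sum=50

[1,15] -7+37=30 <70 → l++
[2,15] -6+37=31 <70 → l++
[3,15] -2+37=35 <70 → l++
[4,15] -1+37=36 <70 → l++
[5,15] 2+37=39 <70 → l++
[6,15] 9+37=46 <70 → l++
[7,15] 11+37=48 <70 → l++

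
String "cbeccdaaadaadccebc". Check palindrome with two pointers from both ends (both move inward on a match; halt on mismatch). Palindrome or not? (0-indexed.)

not a palindrome (mismatch at 8,9)

l=0 r=17: 'c'=='c', l++,r--
l=1 r=16: 'b'=='b', l++,r--
l=2 r=15: 'e'=='e', l++,r--
l=3 r=14: 'c'=='c', l++,r--
l=4 r=13: 'c'=='c', l++,r--
l=5 r=12: 'd'=='d', l++,r--
l=6 r=11: 'a'=='a', l++,r--
l=7 r=10: 'a'=='a', l++,r--
l=8 r=9: 'a'!='d', stop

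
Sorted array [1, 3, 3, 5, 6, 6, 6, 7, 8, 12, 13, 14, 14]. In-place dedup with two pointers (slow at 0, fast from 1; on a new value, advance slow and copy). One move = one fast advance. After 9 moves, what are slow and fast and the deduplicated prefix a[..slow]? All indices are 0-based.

slow=6, fast=10, prefix=[1, 3, 5, 6, 7, 8, 12]

slow=0 fast=1: a[fast]=3≠a[slow]=1 write a[1]=3, slow++,fast++
slow=1 fast=2: a[fast]=3=a[slow] dup, fast++
slow=1 fast=3: a[fast]=5≠a[slow]=3 write a[2]=5, slow++,fast++
slow=2 fast=4: a[fast]=6≠a[slow]=5 write a[3]=6, slow++,fast++
slow=3 fast=5: a[fast]=6=a[slow] dup, fast++
slow=3 fast=6: a[fast]=6=a[slow] dup, fast++
slow=3 fast=7: a[fast]=7≠a[slow]=6 write a[4]=7, slow++,fast++
slow=4 fast=8: a[fast]=8≠a[slow]=7 write a[5]=8, slow++,fast++
slow=5 fast=9: a[fast]=12≠a[slow]=8 write a[6]=12, slow++,fast++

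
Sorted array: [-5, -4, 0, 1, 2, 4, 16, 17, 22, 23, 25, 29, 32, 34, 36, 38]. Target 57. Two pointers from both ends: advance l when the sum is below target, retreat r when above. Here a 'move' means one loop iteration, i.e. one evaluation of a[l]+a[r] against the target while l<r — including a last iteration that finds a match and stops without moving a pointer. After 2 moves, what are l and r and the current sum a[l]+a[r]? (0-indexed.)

l=2, r=15, sum=38

l=0 r=15: -5+38=33 <57, l++
l=1 r=15: -4+38=34 <57, l++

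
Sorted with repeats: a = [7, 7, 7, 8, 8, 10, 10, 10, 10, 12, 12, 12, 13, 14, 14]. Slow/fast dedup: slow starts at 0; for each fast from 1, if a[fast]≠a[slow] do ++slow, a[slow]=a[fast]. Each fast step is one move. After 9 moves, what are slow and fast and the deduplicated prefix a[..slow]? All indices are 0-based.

slow=3, fast=10, prefix=[7, 8, 10, 12]

(s=0,f=1) a[fast]=7=a[slow] dup → fast++
(s=0,f=2) a[fast]=7=a[slow] dup → fast++
(s=0,f=3) a[fast]=8≠a[slow]=7 write a[1]=8 → slow++,fast++
(s=1,f=4) a[fast]=8=a[slow] dup → fast++
(s=1,f=5) a[fast]=10≠a[slow]=8 write a[2]=10 → slow++,fast++
(s=2,f=6) a[fast]=10=a[slow] dup → fast++
(s=2,f=7) a[fast]=10=a[slow] dup → fast++
(s=2,f=8) a[fast]=10=a[slow] dup → fast++
(s=2,f=9) a[fast]=12≠a[slow]=10 write a[3]=12 → slow++,fast++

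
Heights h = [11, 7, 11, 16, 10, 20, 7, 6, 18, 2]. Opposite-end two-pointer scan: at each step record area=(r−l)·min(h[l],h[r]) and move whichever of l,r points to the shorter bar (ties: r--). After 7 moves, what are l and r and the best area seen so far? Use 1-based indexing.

l=1 r=10: min(11,2)*9=18 best=18 *, r--
l=1 r=9: min(11,18)*8=88 best=88 *, l++
l=2 r=9: min(7,18)*7=49 best=88, l++
l=3 r=9: min(11,18)*6=66 best=88, l++
l=4 r=9: min(16,18)*5=80 best=88, l++
l=5 r=9: min(10,18)*4=40 best=88, l++
l=6 r=9: min(20,18)*3=54 best=88, r--

l=6, r=8, best area=88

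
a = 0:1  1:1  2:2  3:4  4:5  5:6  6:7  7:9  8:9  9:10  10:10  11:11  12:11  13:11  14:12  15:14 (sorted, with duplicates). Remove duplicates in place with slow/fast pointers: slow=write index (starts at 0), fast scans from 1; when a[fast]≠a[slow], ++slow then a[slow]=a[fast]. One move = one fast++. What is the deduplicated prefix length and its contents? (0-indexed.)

slow=0 fast=1: a[fast]=1=a[slow] dup, fast++
slow=0 fast=2: a[fast]=2≠a[slow]=1 write a[1]=2, slow++,fast++
slow=1 fast=3: a[fast]=4≠a[slow]=2 write a[2]=4, slow++,fast++
slow=2 fast=4: a[fast]=5≠a[slow]=4 write a[3]=5, slow++,fast++
slow=3 fast=5: a[fast]=6≠a[slow]=5 write a[4]=6, slow++,fast++
slow=4 fast=6: a[fast]=7≠a[slow]=6 write a[5]=7, slow++,fast++
slow=5 fast=7: a[fast]=9≠a[slow]=7 write a[6]=9, slow++,fast++
slow=6 fast=8: a[fast]=9=a[slow] dup, fast++
slow=6 fast=9: a[fast]=10≠a[slow]=9 write a[7]=10, slow++,fast++
slow=7 fast=10: a[fast]=10=a[slow] dup, fast++
slow=7 fast=11: a[fast]=11≠a[slow]=10 write a[8]=11, slow++,fast++
slow=8 fast=12: a[fast]=11=a[slow] dup, fast++
slow=8 fast=13: a[fast]=11=a[slow] dup, fast++
slow=8 fast=14: a[fast]=12≠a[slow]=11 write a[9]=12, slow++,fast++
slow=9 fast=15: a[fast]=14≠a[slow]=12 write a[10]=14, slow++,fast++

length 11; prefix = [1, 2, 4, 5, 6, 7, 9, 10, 11, 12, 14]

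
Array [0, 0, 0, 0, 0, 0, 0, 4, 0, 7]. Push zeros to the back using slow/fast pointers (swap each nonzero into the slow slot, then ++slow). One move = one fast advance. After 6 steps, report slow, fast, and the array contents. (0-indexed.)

(s=0,f=0) a[fast]=0 → fast++
(s=0,f=1) a[fast]=0 → fast++
(s=0,f=2) a[fast]=0 → fast++
(s=0,f=3) a[fast]=0 → fast++
(s=0,f=4) a[fast]=0 → fast++
(s=0,f=5) a[fast]=0 → fast++

slow=0, fast=6, a=[0, 0, 0, 0, 0, 0, 0, 4, 0, 7]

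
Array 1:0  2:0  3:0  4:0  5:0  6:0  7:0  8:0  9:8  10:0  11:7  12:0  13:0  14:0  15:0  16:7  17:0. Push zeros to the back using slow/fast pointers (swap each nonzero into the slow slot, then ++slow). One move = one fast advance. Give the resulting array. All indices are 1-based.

[8, 7, 7, 0, 0, 0, 0, 0, 0, 0, 0, 0, 0, 0, 0, 0, 0]

(s=1,f=1) a[fast]=0 → fast++
(s=1,f=2) a[fast]=0 → fast++
(s=1,f=3) a[fast]=0 → fast++
(s=1,f=4) a[fast]=0 → fast++
(s=1,f=5) a[fast]=0 → fast++
(s=1,f=6) a[fast]=0 → fast++
(s=1,f=7) a[fast]=0 → fast++
(s=1,f=8) a[fast]=0 → fast++
(s=1,f=9) a[fast]=8≠0 swap→a[1]=8 → slow++,fast++
(s=2,f=10) a[fast]=0 → fast++
(s=2,f=11) a[fast]=7≠0 swap→a[2]=7 → slow++,fast++
(s=3,f=12) a[fast]=0 → fast++
(s=3,f=13) a[fast]=0 → fast++
(s=3,f=14) a[fast]=0 → fast++
(s=3,f=15) a[fast]=0 → fast++
(s=3,f=16) a[fast]=7≠0 swap→a[3]=7 → slow++,fast++
(s=4,f=17) a[fast]=0 → fast++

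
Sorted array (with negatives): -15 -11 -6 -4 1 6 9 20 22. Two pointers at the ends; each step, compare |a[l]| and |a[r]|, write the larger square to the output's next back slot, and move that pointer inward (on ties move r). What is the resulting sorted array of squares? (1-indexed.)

[1,9] |-15|<=|22| out[9]=484 → r--
[1,8] |-15|<=|20| out[8]=400 → r--
[1,7] |-15|>|9| out[7]=225 → l++
[2,7] |-11|>|9| out[6]=121 → l++
[3,7] |-6|<=|9| out[5]=81 → r--
[3,6] |-6|<=|6| out[4]=36 → r--
[3,5] |-6|>|1| out[3]=36 → l++
[4,5] |-4|>|1| out[2]=16 → l++
[5,5] |1|<=|1| out[1]=1 → r--

[1, 16, 36, 36, 81, 121, 225, 400, 484]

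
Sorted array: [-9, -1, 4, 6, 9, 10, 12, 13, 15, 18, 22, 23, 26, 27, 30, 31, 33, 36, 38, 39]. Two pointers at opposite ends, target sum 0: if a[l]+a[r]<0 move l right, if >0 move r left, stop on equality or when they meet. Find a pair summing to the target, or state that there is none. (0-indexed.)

(-9, 9)

[0,19] -9+39=30 >0 → r--
[0,18] -9+38=29 >0 → r--
[0,17] -9+36=27 >0 → r--
[0,16] -9+33=24 >0 → r--
[0,15] -9+31=22 >0 → r--
[0,14] -9+30=21 >0 → r--
[0,13] -9+27=18 >0 → r--
[0,12] -9+26=17 >0 → r--
[0,11] -9+23=14 >0 → r--
[0,10] -9+22=13 >0 → r--
[0,9] -9+18=9 >0 → r--
[0,8] -9+15=6 >0 → r--
[0,7] -9+13=4 >0 → r--
[0,6] -9+12=3 >0 → r--
[0,5] -9+10=1 >0 → r--
[0,4] -9+9=0 → found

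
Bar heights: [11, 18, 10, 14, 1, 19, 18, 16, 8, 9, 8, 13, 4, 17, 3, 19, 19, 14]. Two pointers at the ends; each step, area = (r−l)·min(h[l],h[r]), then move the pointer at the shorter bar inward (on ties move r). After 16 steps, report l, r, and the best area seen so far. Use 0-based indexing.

l=5, r=6, best area=270

l=0 r=17: min(11,14)*17=187 best=187 *, l++
l=1 r=17: min(18,14)*16=224 best=224 *, r--
l=1 r=16: min(18,19)*15=270 best=270 *, l++
l=2 r=16: min(10,19)*14=140 best=270, l++
l=3 r=16: min(14,19)*13=182 best=270, l++
l=4 r=16: min(1,19)*12=12 best=270, l++
l=5 r=16: min(19,19)*11=209 best=270, r--
l=5 r=15: min(19,19)*10=190 best=270, r--
l=5 r=14: min(19,3)*9=27 best=270, r--
l=5 r=13: min(19,17)*8=136 best=270, r--
l=5 r=12: min(19,4)*7=28 best=270, r--
l=5 r=11: min(19,13)*6=78 best=270, r--
l=5 r=10: min(19,8)*5=40 best=270, r--
l=5 r=9: min(19,9)*4=36 best=270, r--
l=5 r=8: min(19,8)*3=24 best=270, r--
l=5 r=7: min(19,16)*2=32 best=270, r--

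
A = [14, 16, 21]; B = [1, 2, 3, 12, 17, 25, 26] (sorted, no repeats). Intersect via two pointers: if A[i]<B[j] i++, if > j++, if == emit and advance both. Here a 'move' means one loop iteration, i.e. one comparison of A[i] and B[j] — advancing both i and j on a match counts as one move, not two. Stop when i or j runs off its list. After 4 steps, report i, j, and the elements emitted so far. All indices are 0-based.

i=0, j=4, emitted=[]

[i=0,j=0] 14>1 → j++
[i=0,j=1] 14>2 → j++
[i=0,j=2] 14>3 → j++
[i=0,j=3] 14>12 → j++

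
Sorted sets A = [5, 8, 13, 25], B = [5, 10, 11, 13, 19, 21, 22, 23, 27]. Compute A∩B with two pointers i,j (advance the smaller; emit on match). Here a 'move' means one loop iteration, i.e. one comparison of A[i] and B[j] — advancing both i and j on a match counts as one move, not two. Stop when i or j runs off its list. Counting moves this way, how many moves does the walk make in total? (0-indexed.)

10 moves

i=0 j=0: 5==5 emit, i++,j++
i=1 j=1: 8<10, i++
i=2 j=1: 13>10, j++
i=2 j=2: 13>11, j++
i=2 j=3: 13==13 emit, i++,j++
i=3 j=4: 25>19, j++
i=3 j=5: 25>21, j++
i=3 j=6: 25>22, j++
i=3 j=7: 25>23, j++
i=3 j=8: 25<27, i++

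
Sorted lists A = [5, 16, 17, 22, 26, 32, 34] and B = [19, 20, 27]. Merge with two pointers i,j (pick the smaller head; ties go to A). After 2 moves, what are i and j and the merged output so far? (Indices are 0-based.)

i=2, j=0, merged so far=[5, 16]

[i=0,j=0] A[i]=5<=B[j]=19 take 5 → i++
[i=1,j=0] A[i]=16<=B[j]=19 take 16 → i++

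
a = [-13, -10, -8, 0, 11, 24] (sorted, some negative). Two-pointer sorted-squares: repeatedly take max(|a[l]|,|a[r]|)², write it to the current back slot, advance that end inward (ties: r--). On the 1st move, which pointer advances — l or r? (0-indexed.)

r

l=0 r=5: |-13|<=|24| out[5]=576, r--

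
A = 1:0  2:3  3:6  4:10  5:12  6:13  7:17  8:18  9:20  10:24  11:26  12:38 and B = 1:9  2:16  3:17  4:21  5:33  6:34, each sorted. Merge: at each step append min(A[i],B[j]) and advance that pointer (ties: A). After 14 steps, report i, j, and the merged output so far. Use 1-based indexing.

[i=1,j=1] A[i]=0<=B[j]=9 take 0 → i++
[i=2,j=1] A[i]=3<=B[j]=9 take 3 → i++
[i=3,j=1] A[i]=6<=B[j]=9 take 6 → i++
[i=4,j=1] A[i]=10>B[j]=9 take 9 → j++
[i=4,j=2] A[i]=10<=B[j]=16 take 10 → i++
[i=5,j=2] A[i]=12<=B[j]=16 take 12 → i++
[i=6,j=2] A[i]=13<=B[j]=16 take 13 → i++
[i=7,j=2] A[i]=17>B[j]=16 take 16 → j++
[i=7,j=3] A[i]=17<=B[j]=17 take 17 → i++
[i=8,j=3] A[i]=18>B[j]=17 take 17 → j++
[i=8,j=4] A[i]=18<=B[j]=21 take 18 → i++
[i=9,j=4] A[i]=20<=B[j]=21 take 20 → i++
[i=10,j=4] A[i]=24>B[j]=21 take 21 → j++
[i=10,j=5] A[i]=24<=B[j]=33 take 24 → i++

i=11, j=5, merged so far=[0, 3, 6, 9, 10, 12, 13, 16, 17, 17, 18, 20, 21, 24]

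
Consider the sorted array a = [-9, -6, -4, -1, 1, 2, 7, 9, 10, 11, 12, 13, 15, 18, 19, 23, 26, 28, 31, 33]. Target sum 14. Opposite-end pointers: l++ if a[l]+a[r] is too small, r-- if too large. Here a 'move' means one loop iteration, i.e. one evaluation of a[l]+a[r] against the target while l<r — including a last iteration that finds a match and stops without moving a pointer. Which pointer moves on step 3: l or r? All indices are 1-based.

r

l=1 r=20: -9+33=24 >14, r--
l=1 r=19: -9+31=22 >14, r--
l=1 r=18: -9+28=19 >14, r--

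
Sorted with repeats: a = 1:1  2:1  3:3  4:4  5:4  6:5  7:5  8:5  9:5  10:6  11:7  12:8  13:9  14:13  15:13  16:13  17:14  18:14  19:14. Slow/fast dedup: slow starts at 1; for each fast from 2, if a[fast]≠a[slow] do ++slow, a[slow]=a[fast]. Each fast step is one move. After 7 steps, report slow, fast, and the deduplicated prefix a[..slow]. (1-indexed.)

slow=4, fast=9, prefix=[1, 3, 4, 5]

slow=1 fast=2: a[fast]=1=a[slow] dup, fast++
slow=1 fast=3: a[fast]=3≠a[slow]=1 write a[2]=3, slow++,fast++
slow=2 fast=4: a[fast]=4≠a[slow]=3 write a[3]=4, slow++,fast++
slow=3 fast=5: a[fast]=4=a[slow] dup, fast++
slow=3 fast=6: a[fast]=5≠a[slow]=4 write a[4]=5, slow++,fast++
slow=4 fast=7: a[fast]=5=a[slow] dup, fast++
slow=4 fast=8: a[fast]=5=a[slow] dup, fast++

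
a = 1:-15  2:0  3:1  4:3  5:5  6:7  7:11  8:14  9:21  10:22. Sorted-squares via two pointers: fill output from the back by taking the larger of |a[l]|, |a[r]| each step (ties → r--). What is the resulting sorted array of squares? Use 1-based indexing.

[0, 1, 9, 25, 49, 121, 196, 225, 441, 484]

[1,10] |-15|<=|22| out[10]=484 → r--
[1,9] |-15|<=|21| out[9]=441 → r--
[1,8] |-15|>|14| out[8]=225 → l++
[2,8] |0|<=|14| out[7]=196 → r--
[2,7] |0|<=|11| out[6]=121 → r--
[2,6] |0|<=|7| out[5]=49 → r--
[2,5] |0|<=|5| out[4]=25 → r--
[2,4] |0|<=|3| out[3]=9 → r--
[2,3] |0|<=|1| out[2]=1 → r--
[2,2] |0|<=|0| out[1]=0 → r--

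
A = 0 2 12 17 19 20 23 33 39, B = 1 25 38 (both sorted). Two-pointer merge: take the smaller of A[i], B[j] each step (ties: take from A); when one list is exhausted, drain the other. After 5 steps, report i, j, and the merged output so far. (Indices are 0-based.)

i=4, j=1, merged so far=[0, 1, 2, 12, 17]

[i=0,j=0] A[i]=0<=B[j]=1 take 0 → i++
[i=1,j=0] A[i]=2>B[j]=1 take 1 → j++
[i=1,j=1] A[i]=2<=B[j]=25 take 2 → i++
[i=2,j=1] A[i]=12<=B[j]=25 take 12 → i++
[i=3,j=1] A[i]=17<=B[j]=25 take 17 → i++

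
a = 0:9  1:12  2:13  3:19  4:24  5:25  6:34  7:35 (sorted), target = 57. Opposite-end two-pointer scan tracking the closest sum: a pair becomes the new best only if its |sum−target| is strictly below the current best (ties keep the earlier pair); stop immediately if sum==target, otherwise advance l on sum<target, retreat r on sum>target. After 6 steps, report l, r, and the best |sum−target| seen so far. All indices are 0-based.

[0,7] 9+35=44 d=13 * → l++
[1,7] 12+35=47 d=10 * → l++
[2,7] 13+35=48 d=9 * → l++
[3,7] 19+35=54 d=3 * → l++
[4,7] 24+35=59 d=2 * → r--
[4,6] 24+34=58 d=1 * → r--

l=4, r=5, best |Δ|=1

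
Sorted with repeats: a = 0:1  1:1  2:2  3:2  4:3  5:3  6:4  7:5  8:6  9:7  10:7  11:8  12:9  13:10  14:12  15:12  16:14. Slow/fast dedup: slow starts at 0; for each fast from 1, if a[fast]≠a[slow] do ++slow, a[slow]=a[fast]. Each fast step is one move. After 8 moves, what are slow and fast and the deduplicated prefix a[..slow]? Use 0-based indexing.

(s=0,f=1) a[fast]=1=a[slow] dup → fast++
(s=0,f=2) a[fast]=2≠a[slow]=1 write a[1]=2 → slow++,fast++
(s=1,f=3) a[fast]=2=a[slow] dup → fast++
(s=1,f=4) a[fast]=3≠a[slow]=2 write a[2]=3 → slow++,fast++
(s=2,f=5) a[fast]=3=a[slow] dup → fast++
(s=2,f=6) a[fast]=4≠a[slow]=3 write a[3]=4 → slow++,fast++
(s=3,f=7) a[fast]=5≠a[slow]=4 write a[4]=5 → slow++,fast++
(s=4,f=8) a[fast]=6≠a[slow]=5 write a[5]=6 → slow++,fast++

slow=5, fast=9, prefix=[1, 2, 3, 4, 5, 6]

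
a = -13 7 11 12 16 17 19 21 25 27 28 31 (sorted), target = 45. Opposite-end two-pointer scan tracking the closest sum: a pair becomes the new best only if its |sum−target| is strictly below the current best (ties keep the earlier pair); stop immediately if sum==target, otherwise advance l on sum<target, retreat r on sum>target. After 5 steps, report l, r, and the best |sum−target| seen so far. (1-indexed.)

l=5, r=11, best |Δ|=2

l=1 r=12: -13+31=18 d=27 *, l++
l=2 r=12: 7+31=38 d=7 *, l++
l=3 r=12: 11+31=42 d=3 *, l++
l=4 r=12: 12+31=43 d=2 *, l++
l=5 r=12: 16+31=47 d=2, r--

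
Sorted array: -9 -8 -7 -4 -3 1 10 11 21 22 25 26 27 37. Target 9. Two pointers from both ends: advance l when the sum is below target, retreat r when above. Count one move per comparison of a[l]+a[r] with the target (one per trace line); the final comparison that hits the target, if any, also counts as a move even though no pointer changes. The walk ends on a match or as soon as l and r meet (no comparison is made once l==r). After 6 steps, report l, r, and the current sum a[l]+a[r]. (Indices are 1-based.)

l=1, r=8, sum=2

l=1 r=14: -9+37=28 >9, r--
l=1 r=13: -9+27=18 >9, r--
l=1 r=12: -9+26=17 >9, r--
l=1 r=11: -9+25=16 >9, r--
l=1 r=10: -9+22=13 >9, r--
l=1 r=9: -9+21=12 >9, r--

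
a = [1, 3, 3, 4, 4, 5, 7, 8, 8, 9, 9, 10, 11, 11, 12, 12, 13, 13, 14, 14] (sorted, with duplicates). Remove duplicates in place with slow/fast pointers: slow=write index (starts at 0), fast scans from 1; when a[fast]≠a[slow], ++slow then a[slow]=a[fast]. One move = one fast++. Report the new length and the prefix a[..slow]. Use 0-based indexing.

(s=0,f=1) a[fast]=3≠a[slow]=1 write a[1]=3 → slow++,fast++
(s=1,f=2) a[fast]=3=a[slow] dup → fast++
(s=1,f=3) a[fast]=4≠a[slow]=3 write a[2]=4 → slow++,fast++
(s=2,f=4) a[fast]=4=a[slow] dup → fast++
(s=2,f=5) a[fast]=5≠a[slow]=4 write a[3]=5 → slow++,fast++
(s=3,f=6) a[fast]=7≠a[slow]=5 write a[4]=7 → slow++,fast++
(s=4,f=7) a[fast]=8≠a[slow]=7 write a[5]=8 → slow++,fast++
(s=5,f=8) a[fast]=8=a[slow] dup → fast++
(s=5,f=9) a[fast]=9≠a[slow]=8 write a[6]=9 → slow++,fast++
(s=6,f=10) a[fast]=9=a[slow] dup → fast++
(s=6,f=11) a[fast]=10≠a[slow]=9 write a[7]=10 → slow++,fast++
(s=7,f=12) a[fast]=11≠a[slow]=10 write a[8]=11 → slow++,fast++
(s=8,f=13) a[fast]=11=a[slow] dup → fast++
(s=8,f=14) a[fast]=12≠a[slow]=11 write a[9]=12 → slow++,fast++
(s=9,f=15) a[fast]=12=a[slow] dup → fast++
(s=9,f=16) a[fast]=13≠a[slow]=12 write a[10]=13 → slow++,fast++
(s=10,f=17) a[fast]=13=a[slow] dup → fast++
(s=10,f=18) a[fast]=14≠a[slow]=13 write a[11]=14 → slow++,fast++
(s=11,f=19) a[fast]=14=a[slow] dup → fast++

length 12; prefix = [1, 3, 4, 5, 7, 8, 9, 10, 11, 12, 13, 14]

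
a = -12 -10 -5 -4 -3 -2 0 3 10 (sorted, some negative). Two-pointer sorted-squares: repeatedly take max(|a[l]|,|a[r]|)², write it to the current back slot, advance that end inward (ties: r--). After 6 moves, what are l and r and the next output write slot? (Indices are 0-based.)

l=4, r=6, next write slot=2

[0,8] |-12|>|10| out[8]=144 → l++
[1,8] |-10|<=|10| out[7]=100 → r--
[1,7] |-10|>|3| out[6]=100 → l++
[2,7] |-5|>|3| out[5]=25 → l++
[3,7] |-4|>|3| out[4]=16 → l++
[4,7] |-3|<=|3| out[3]=9 → r--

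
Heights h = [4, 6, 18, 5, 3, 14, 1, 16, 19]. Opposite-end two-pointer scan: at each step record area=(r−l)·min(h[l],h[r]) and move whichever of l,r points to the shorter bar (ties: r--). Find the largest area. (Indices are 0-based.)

l=0 r=8: min(4,19)*8=32 best=32 *, l++
l=1 r=8: min(6,19)*7=42 best=42 *, l++
l=2 r=8: min(18,19)*6=108 best=108 *, l++
l=3 r=8: min(5,19)*5=25 best=108, l++
l=4 r=8: min(3,19)*4=12 best=108, l++
l=5 r=8: min(14,19)*3=42 best=108, l++
l=6 r=8: min(1,19)*2=2 best=108, l++
l=7 r=8: min(16,19)*1=16 best=108, l++

max area = 108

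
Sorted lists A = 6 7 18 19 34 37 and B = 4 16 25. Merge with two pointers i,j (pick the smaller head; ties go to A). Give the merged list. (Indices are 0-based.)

[4, 6, 7, 16, 18, 19, 25, 34, 37]

[i=0,j=0] A[i]=6>B[j]=4 take 4 → j++
[i=0,j=1] A[i]=6<=B[j]=16 take 6 → i++
[i=1,j=1] A[i]=7<=B[j]=16 take 7 → i++
[i=2,j=1] A[i]=18>B[j]=16 take 16 → j++
[i=2,j=2] A[i]=18<=B[j]=25 take 18 → i++
[i=3,j=2] A[i]=19<=B[j]=25 take 19 → i++
[i=4,j=2] A[i]=34>B[j]=25 take 25 → j++
[i=4,j=3] B done, take A[i]=34 → i++
[i=5,j=3] B done, take A[i]=37 → i++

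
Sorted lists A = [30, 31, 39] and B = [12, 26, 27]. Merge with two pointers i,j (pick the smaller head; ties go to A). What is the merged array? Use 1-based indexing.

[12, 26, 27, 30, 31, 39]

[i=1,j=1] A[i]=30>B[j]=12 take 12 → j++
[i=1,j=2] A[i]=30>B[j]=26 take 26 → j++
[i=1,j=3] A[i]=30>B[j]=27 take 27 → j++
[i=1,j=4] B done, take A[i]=30 → i++
[i=2,j=4] B done, take A[i]=31 → i++
[i=3,j=4] B done, take A[i]=39 → i++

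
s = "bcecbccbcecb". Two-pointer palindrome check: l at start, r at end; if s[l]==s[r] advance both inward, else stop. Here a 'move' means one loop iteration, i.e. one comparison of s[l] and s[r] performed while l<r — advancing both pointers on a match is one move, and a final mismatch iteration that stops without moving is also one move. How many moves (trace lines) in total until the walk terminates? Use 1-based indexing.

6 moves

[1,12] 'b'=='b' → l++,r--
[2,11] 'c'=='c' → l++,r--
[3,10] 'e'=='e' → l++,r--
[4,9] 'c'=='c' → l++,r--
[5,8] 'b'=='b' → l++,r--
[6,7] 'c'=='c' → l++,r--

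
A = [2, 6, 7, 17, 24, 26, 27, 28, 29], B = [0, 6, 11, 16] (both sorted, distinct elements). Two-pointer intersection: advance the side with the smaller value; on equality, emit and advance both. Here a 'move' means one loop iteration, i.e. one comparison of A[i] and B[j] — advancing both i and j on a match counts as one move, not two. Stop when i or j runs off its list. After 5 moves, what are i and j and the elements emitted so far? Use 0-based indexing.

i=3, j=3, emitted=[6]

i=0 j=0: 2>0, j++
i=0 j=1: 2<6, i++
i=1 j=1: 6==6 emit, i++,j++
i=2 j=2: 7<11, i++
i=3 j=2: 17>11, j++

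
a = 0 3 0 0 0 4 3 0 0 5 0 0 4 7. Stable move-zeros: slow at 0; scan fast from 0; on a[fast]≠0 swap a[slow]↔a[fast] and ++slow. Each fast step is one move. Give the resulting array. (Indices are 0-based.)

[3, 4, 3, 5, 4, 7, 0, 0, 0, 0, 0, 0, 0, 0]

slow=0 fast=0: a[fast]=0, fast++
slow=0 fast=1: a[fast]=3≠0 swap→a[0]=3, slow++,fast++
slow=1 fast=2: a[fast]=0, fast++
slow=1 fast=3: a[fast]=0, fast++
slow=1 fast=4: a[fast]=0, fast++
slow=1 fast=5: a[fast]=4≠0 swap→a[1]=4, slow++,fast++
slow=2 fast=6: a[fast]=3≠0 swap→a[2]=3, slow++,fast++
slow=3 fast=7: a[fast]=0, fast++
slow=3 fast=8: a[fast]=0, fast++
slow=3 fast=9: a[fast]=5≠0 swap→a[3]=5, slow++,fast++
slow=4 fast=10: a[fast]=0, fast++
slow=4 fast=11: a[fast]=0, fast++
slow=4 fast=12: a[fast]=4≠0 swap→a[4]=4, slow++,fast++
slow=5 fast=13: a[fast]=7≠0 swap→a[5]=7, slow++,fast++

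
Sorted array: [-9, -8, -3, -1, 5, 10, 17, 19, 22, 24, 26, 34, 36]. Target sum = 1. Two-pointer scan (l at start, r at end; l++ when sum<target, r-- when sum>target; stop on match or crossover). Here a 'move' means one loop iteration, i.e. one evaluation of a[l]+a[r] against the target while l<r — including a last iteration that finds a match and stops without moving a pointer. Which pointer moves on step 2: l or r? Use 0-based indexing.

l=0 r=12: -9+36=27 >1, r--
l=0 r=11: -9+34=25 >1, r--

r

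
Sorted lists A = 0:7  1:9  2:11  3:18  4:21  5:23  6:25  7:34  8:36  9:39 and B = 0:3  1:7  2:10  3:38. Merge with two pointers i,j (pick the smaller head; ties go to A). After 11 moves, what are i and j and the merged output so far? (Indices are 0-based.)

i=8, j=3, merged so far=[3, 7, 7, 9, 10, 11, 18, 21, 23, 25, 34]

i=0 j=0: A[i]=7>B[j]=3 take 3, j++
i=0 j=1: A[i]=7<=B[j]=7 take 7, i++
i=1 j=1: A[i]=9>B[j]=7 take 7, j++
i=1 j=2: A[i]=9<=B[j]=10 take 9, i++
i=2 j=2: A[i]=11>B[j]=10 take 10, j++
i=2 j=3: A[i]=11<=B[j]=38 take 11, i++
i=3 j=3: A[i]=18<=B[j]=38 take 18, i++
i=4 j=3: A[i]=21<=B[j]=38 take 21, i++
i=5 j=3: A[i]=23<=B[j]=38 take 23, i++
i=6 j=3: A[i]=25<=B[j]=38 take 25, i++
i=7 j=3: A[i]=34<=B[j]=38 take 34, i++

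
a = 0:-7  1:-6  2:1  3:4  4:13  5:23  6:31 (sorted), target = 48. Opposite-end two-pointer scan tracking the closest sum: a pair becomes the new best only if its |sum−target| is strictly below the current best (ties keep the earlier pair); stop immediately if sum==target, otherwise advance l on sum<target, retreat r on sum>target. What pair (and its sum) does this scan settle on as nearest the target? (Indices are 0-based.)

pair (13, 31) with sum 44 (|Δ|=4)

l=0 r=6: -7+31=24 d=24 *, l++
l=1 r=6: -6+31=25 d=23 *, l++
l=2 r=6: 1+31=32 d=16 *, l++
l=3 r=6: 4+31=35 d=13 *, l++
l=4 r=6: 13+31=44 d=4 *, l++
l=5 r=6: 23+31=54 d=6, r--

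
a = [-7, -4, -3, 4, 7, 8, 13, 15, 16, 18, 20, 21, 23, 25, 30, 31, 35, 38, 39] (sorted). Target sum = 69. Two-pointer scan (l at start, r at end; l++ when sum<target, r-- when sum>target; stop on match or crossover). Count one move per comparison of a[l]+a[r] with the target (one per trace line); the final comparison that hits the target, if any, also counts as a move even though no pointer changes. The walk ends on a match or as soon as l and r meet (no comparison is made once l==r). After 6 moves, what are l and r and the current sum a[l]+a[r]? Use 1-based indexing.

[1,19] -7+39=32 <69 → l++
[2,19] -4+39=35 <69 → l++
[3,19] -3+39=36 <69 → l++
[4,19] 4+39=43 <69 → l++
[5,19] 7+39=46 <69 → l++
[6,19] 8+39=47 <69 → l++

l=7, r=19, sum=52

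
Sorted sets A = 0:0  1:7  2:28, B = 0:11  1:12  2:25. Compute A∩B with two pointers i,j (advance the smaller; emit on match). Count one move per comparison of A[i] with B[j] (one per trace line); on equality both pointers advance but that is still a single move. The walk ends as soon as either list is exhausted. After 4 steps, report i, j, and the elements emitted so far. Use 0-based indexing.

i=0 j=0: 0<11, i++
i=1 j=0: 7<11, i++
i=2 j=0: 28>11, j++
i=2 j=1: 28>12, j++

i=2, j=2, emitted=[]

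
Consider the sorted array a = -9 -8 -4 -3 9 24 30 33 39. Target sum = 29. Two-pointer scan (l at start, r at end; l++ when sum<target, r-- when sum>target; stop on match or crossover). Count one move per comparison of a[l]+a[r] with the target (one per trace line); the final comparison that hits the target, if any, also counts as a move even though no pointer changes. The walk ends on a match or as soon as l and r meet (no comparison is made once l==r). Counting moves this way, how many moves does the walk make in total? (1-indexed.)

[1,9] -9+39=30 >29 → r--
[1,8] -9+33=24 <29 → l++
[2,8] -8+33=25 <29 → l++
[3,8] -4+33=29 → found

4 moves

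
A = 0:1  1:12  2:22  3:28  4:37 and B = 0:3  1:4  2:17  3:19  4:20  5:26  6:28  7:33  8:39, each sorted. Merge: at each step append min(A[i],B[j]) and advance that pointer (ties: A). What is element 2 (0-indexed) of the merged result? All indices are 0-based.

merged[2] = 4

[i=0,j=0] A[i]=1<=B[j]=3 take 1 → i++
[i=1,j=0] A[i]=12>B[j]=3 take 3 → j++
[i=1,j=1] A[i]=12>B[j]=4 take 4 → j++
[i=1,j=2] A[i]=12<=B[j]=17 take 12 → i++
[i=2,j=2] A[i]=22>B[j]=17 take 17 → j++
[i=2,j=3] A[i]=22>B[j]=19 take 19 → j++
[i=2,j=4] A[i]=22>B[j]=20 take 20 → j++
[i=2,j=5] A[i]=22<=B[j]=26 take 22 → i++
[i=3,j=5] A[i]=28>B[j]=26 take 26 → j++
[i=3,j=6] A[i]=28<=B[j]=28 take 28 → i++
[i=4,j=6] A[i]=37>B[j]=28 take 28 → j++
[i=4,j=7] A[i]=37>B[j]=33 take 33 → j++
[i=4,j=8] A[i]=37<=B[j]=39 take 37 → i++
[i=5,j=8] A done, take B[j]=39 → j++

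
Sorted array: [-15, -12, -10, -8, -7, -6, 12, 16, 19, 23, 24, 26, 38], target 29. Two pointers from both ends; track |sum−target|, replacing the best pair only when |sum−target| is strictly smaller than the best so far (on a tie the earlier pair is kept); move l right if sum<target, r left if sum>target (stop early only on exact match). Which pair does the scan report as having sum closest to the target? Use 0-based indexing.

pair (-10, 38) with sum 28 (|Δ|=1)

l=0 r=12: -15+38=23 d=6 *, l++
l=1 r=12: -12+38=26 d=3 *, l++
l=2 r=12: -10+38=28 d=1 *, l++
l=3 r=12: -8+38=30 d=1, r--
l=3 r=11: -8+26=18 d=11, l++
l=4 r=11: -7+26=19 d=10, l++
l=5 r=11: -6+26=20 d=9, l++
l=6 r=11: 12+26=38 d=9, r--
l=6 r=10: 12+24=36 d=7, r--
l=6 r=9: 12+23=35 d=6, r--
l=6 r=8: 12+19=31 d=2, r--
l=6 r=7: 12+16=28 d=1, l++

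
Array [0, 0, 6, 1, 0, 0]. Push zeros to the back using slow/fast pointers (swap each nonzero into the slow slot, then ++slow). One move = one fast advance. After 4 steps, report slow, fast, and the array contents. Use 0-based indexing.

slow=2, fast=4, a=[6, 1, 0, 0, 0, 0]

(s=0,f=0) a[fast]=0 → fast++
(s=0,f=1) a[fast]=0 → fast++
(s=0,f=2) a[fast]=6≠0 swap→a[0]=6 → slow++,fast++
(s=1,f=3) a[fast]=1≠0 swap→a[1]=1 → slow++,fast++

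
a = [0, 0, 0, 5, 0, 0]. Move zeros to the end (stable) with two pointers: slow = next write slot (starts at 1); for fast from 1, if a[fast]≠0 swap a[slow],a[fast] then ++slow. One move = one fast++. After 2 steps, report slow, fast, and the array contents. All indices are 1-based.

slow=1, fast=3, a=[0, 0, 0, 5, 0, 0]

slow=1 fast=1: a[fast]=0, fast++
slow=1 fast=2: a[fast]=0, fast++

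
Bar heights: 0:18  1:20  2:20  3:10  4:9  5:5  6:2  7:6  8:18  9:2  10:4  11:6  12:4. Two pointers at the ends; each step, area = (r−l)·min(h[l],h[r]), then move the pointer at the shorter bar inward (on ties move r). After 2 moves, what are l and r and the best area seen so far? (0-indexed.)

l=0, r=10, best area=66

[0,12] min(18,4)*12=48 best=48 * → r--
[0,11] min(18,6)*11=66 best=66 * → r--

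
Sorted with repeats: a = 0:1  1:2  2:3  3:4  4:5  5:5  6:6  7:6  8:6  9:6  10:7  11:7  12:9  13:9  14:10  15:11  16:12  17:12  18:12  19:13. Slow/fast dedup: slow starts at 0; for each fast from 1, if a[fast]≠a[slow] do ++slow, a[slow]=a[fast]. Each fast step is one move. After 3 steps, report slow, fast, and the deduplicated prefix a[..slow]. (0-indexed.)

slow=0 fast=1: a[fast]=2≠a[slow]=1 write a[1]=2, slow++,fast++
slow=1 fast=2: a[fast]=3≠a[slow]=2 write a[2]=3, slow++,fast++
slow=2 fast=3: a[fast]=4≠a[slow]=3 write a[3]=4, slow++,fast++

slow=3, fast=4, prefix=[1, 2, 3, 4]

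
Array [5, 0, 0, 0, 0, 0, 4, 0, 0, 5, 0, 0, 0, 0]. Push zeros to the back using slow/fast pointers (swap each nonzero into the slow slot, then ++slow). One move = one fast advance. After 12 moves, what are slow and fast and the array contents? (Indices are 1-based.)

slow=4, fast=13, a=[5, 4, 5, 0, 0, 0, 0, 0, 0, 0, 0, 0, 0, 0]

slow=1 fast=1: a[fast]=5≠0 swap→a[1]=5, slow++,fast++
slow=2 fast=2: a[fast]=0, fast++
slow=2 fast=3: a[fast]=0, fast++
slow=2 fast=4: a[fast]=0, fast++
slow=2 fast=5: a[fast]=0, fast++
slow=2 fast=6: a[fast]=0, fast++
slow=2 fast=7: a[fast]=4≠0 swap→a[2]=4, slow++,fast++
slow=3 fast=8: a[fast]=0, fast++
slow=3 fast=9: a[fast]=0, fast++
slow=3 fast=10: a[fast]=5≠0 swap→a[3]=5, slow++,fast++
slow=4 fast=11: a[fast]=0, fast++
slow=4 fast=12: a[fast]=0, fast++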